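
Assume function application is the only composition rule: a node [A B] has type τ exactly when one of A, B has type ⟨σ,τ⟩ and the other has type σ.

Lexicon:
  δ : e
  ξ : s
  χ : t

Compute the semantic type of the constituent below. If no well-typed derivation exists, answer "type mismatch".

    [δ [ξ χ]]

type mismatch

[ξ χ]: s with t — neither is a function whose domain matches the other; composition fails here.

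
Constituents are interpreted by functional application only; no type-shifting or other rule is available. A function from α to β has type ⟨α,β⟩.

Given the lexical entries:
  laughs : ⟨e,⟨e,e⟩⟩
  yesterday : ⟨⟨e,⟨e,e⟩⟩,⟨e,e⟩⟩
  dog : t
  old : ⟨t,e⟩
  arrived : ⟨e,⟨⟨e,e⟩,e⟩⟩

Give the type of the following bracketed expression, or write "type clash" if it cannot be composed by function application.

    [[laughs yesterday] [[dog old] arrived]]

e

[laughs yesterday] — yesterday of type ⟨⟨e,⟨e,e⟩⟩,⟨e,e⟩⟩ combines with laughs of type ⟨e,⟨e,e⟩⟩: type ⟨e,e⟩.
[dog old] — old of type ⟨t,e⟩ combines with dog of type t: type e.
[[dog old] arrived] — arrived of type ⟨e,⟨⟨e,e⟩,e⟩⟩ combines with [dog old] of type e: type ⟨⟨e,e⟩,e⟩.
[[laughs yesterday] [[dog old] arrived]] — [[dog old] arrived] of type ⟨⟨e,e⟩,e⟩ combines with [laughs yesterday] of type ⟨e,e⟩: type e.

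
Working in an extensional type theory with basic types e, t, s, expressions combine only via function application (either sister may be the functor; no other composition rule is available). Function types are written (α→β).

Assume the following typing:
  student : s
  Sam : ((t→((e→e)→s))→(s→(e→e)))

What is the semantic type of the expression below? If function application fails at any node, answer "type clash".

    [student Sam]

type clash

[student Sam]: s with ((t→((e→e)→s))→(s→(e→e))) — neither is a function whose domain matches the other; composition fails here.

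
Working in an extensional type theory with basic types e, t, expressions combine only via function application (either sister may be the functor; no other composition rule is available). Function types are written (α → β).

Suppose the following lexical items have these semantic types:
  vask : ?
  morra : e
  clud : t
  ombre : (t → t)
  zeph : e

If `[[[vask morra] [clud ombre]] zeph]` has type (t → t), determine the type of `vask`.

(e → (t → (e → (t → t))))

[[[vask morra] [clud ombre]] zeph] is required to be (t → t). zeph : e cannot yield (t → t) as functor, so [[vask morra] [clud ombre]] : (e → (t → t)).
[[vask morra] [clud ombre]] is required to be (e → (t → t)). [clud ombre] : t cannot yield (e → (t → t)) as functor, so [vask morra] : (t → (e → (t → t))).
[vask morra] is required to be (t → (e → (t → t))). morra : e cannot yield (t → (e → (t → t))) as functor, so vask : (e → (t → (e → (t → t)))).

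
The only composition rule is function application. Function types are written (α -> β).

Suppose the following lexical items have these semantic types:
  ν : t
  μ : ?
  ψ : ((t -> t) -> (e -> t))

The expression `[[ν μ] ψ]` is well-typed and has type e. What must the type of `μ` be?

(t -> (((t -> t) -> (e -> t)) -> e))

For [[ν μ] ψ] to have type e with ψ of type ((t -> t) -> (e -> t)), [ν μ] must be the function: [ν μ] : (((t -> t) -> (e -> t)) -> e).
For [ν μ] to have type (((t -> t) -> (e -> t)) -> e) with ν of type t, μ must be the function: μ : (t -> (((t -> t) -> (e -> t)) -> e)).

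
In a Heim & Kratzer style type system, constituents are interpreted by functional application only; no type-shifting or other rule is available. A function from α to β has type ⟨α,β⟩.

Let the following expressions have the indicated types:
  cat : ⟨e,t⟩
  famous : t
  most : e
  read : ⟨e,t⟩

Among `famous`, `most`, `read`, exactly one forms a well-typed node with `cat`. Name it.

most

famous : t — does not combine with cat.
most — combines: cat : ⟨e,t⟩ takes most : e as argument, giving t.
read : ⟨e,t⟩ — does not combine with cat.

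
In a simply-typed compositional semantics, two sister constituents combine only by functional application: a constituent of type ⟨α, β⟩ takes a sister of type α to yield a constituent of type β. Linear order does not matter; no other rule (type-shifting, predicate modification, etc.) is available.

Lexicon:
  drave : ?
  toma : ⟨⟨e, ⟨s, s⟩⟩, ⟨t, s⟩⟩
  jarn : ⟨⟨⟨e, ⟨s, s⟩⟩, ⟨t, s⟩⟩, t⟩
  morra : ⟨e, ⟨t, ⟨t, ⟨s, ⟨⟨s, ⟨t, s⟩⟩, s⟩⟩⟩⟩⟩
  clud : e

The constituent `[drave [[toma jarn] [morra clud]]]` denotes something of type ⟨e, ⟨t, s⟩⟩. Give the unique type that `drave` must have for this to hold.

⟨⟨t, ⟨s, ⟨⟨s, ⟨t, s⟩⟩, s⟩⟩⟩, ⟨e, ⟨t, s⟩⟩⟩

For [drave [[toma jarn] [morra clud]]] to have type ⟨e, ⟨t, s⟩⟩ with [[toma jarn] [morra clud]] of type ⟨t, ⟨s, ⟨⟨s, ⟨t, s⟩⟩, s⟩⟩⟩, drave must be the function: drave : ⟨⟨t, ⟨s, ⟨⟨s, ⟨t, s⟩⟩, s⟩⟩⟩, ⟨e, ⟨t, s⟩⟩⟩.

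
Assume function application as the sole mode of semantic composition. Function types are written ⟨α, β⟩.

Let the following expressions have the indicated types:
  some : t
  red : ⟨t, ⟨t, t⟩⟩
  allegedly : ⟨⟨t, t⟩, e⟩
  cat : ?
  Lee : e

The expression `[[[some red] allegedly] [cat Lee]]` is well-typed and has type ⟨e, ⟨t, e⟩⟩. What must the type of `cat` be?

⟨e, ⟨e, ⟨e, ⟨t, e⟩⟩⟩⟩

For [[[some red] allegedly] [cat Lee]] to have type ⟨e, ⟨t, e⟩⟩ with [[some red] allegedly] of type e, [cat Lee] must be the function: [cat Lee] : ⟨e, ⟨e, ⟨t, e⟩⟩⟩.
For [cat Lee] to have type ⟨e, ⟨e, ⟨t, e⟩⟩⟩ with Lee of type e, cat must be the function: cat : ⟨e, ⟨e, ⟨e, ⟨t, e⟩⟩⟩⟩.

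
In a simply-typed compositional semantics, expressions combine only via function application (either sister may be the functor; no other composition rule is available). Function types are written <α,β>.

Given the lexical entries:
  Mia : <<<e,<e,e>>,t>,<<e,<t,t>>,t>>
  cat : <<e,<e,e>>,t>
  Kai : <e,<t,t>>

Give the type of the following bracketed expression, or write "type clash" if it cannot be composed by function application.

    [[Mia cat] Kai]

[Mia cat]: <<<e,<e,e>>,t>,<<e,<t,t>>,t>> applied to <<e,<e,e>>,t> yields <<e,<t,t>>,t>.
[[Mia cat] Kai]: <<e,<t,t>>,t> applied to <e,<t,t>> yields t.

t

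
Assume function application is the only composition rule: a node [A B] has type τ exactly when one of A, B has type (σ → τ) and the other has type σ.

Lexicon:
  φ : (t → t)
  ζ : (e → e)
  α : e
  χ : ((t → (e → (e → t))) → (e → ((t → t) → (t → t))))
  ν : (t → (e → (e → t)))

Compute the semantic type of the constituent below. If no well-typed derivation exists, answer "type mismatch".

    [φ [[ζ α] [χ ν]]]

(t → t)

[ζ α]: ζ is (e → e), α is e; result e.
[χ ν]: χ is ((t → (e → (e → t))) → (e → ((t → t) → (t → t)))), ν is (t → (e → (e → t))); result (e → ((t → t) → (t → t))).
[[ζ α] [χ ν]]: [χ ν] is (e → ((t → t) → (t → t))), [ζ α] is e; result ((t → t) → (t → t)).
[φ [[ζ α] [χ ν]]]: [[ζ α] [χ ν]] is ((t → t) → (t → t)), φ is (t → t); result (t → t).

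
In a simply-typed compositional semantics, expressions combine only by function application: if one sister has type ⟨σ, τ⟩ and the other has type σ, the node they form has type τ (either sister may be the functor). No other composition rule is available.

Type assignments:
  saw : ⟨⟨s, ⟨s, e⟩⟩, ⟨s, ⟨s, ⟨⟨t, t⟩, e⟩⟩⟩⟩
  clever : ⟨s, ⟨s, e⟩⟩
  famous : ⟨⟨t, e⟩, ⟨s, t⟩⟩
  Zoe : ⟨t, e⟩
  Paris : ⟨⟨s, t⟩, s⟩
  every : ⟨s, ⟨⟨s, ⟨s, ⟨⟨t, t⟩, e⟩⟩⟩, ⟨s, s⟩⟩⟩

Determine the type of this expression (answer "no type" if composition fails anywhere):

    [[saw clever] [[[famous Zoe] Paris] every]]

[saw clever] — saw of type ⟨⟨s, ⟨s, e⟩⟩, ⟨s, ⟨s, ⟨⟨t, t⟩, e⟩⟩⟩⟩ combines with clever of type ⟨s, ⟨s, e⟩⟩: type ⟨s, ⟨s, ⟨⟨t, t⟩, e⟩⟩⟩.
[famous Zoe] — famous of type ⟨⟨t, e⟩, ⟨s, t⟩⟩ combines with Zoe of type ⟨t, e⟩: type ⟨s, t⟩.
[[famous Zoe] Paris] — Paris of type ⟨⟨s, t⟩, s⟩ combines with [famous Zoe] of type ⟨s, t⟩: type s.
[[[famous Zoe] Paris] every] — every of type ⟨s, ⟨⟨s, ⟨s, ⟨⟨t, t⟩, e⟩⟩⟩, ⟨s, s⟩⟩⟩ combines with [[famous Zoe] Paris] of type s: type ⟨⟨s, ⟨s, ⟨⟨t, t⟩, e⟩⟩⟩, ⟨s, s⟩⟩.
[[saw clever] [[[famous Zoe] Paris] every]] — [[[famous Zoe] Paris] every] of type ⟨⟨s, ⟨s, ⟨⟨t, t⟩, e⟩⟩⟩, ⟨s, s⟩⟩ combines with [saw clever] of type ⟨s, ⟨s, ⟨⟨t, t⟩, e⟩⟩⟩: type ⟨s, s⟩.

⟨s, s⟩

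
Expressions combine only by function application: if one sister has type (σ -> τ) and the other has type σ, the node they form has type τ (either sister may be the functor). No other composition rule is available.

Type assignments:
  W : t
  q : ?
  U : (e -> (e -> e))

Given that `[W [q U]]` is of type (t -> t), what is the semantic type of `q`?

((e -> (e -> e)) -> (t -> (t -> t)))

[W [q U]] is required to be (t -> t). W : t cannot yield (t -> t) as functor, so [q U] : (t -> (t -> t)).
[q U] is required to be (t -> (t -> t)). U : (e -> (e -> e)) cannot yield (t -> (t -> t)) as functor, so q : ((e -> (e -> e)) -> (t -> (t -> t))).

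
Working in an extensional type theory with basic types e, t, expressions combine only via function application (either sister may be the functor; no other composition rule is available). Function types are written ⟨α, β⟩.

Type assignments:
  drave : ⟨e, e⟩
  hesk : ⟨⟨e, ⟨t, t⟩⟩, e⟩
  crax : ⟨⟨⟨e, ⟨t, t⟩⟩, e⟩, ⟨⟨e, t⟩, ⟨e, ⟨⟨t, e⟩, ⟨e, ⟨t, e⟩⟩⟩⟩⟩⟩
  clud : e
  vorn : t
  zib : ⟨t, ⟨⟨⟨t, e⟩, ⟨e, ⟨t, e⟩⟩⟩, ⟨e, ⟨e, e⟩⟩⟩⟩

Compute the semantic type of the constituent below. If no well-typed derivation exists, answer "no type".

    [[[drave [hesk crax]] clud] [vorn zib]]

no type

[hesk crax]: functor crax : ⟨⟨⟨e, ⟨t, t⟩⟩, e⟩, ⟨⟨e, t⟩, ⟨e, ⟨⟨t, e⟩, ⟨e, ⟨t, e⟩⟩⟩⟩⟩⟩, argument hesk : ⟨⟨e, ⟨t, t⟩⟩, e⟩; result ⟨⟨e, t⟩, ⟨e, ⟨⟨t, e⟩, ⟨e, ⟨t, e⟩⟩⟩⟩⟩.
[drave [hesk crax]]: ⟨e, e⟩ with ⟨⟨e, t⟩, ⟨e, ⟨⟨t, e⟩, ⟨e, ⟨t, e⟩⟩⟩⟩⟩ — neither is a function whose domain matches the other; composition fails here.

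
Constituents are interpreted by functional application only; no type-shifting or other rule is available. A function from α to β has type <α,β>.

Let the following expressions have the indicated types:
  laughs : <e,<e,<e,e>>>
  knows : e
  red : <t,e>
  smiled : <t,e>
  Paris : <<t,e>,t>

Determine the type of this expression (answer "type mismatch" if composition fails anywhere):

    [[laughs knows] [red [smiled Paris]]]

<e,e>

[laughs knows]: functor laughs : <e,<e,<e,e>>>, argument knows : e; result <e,<e,e>>.
[smiled Paris]: functor Paris : <<t,e>,t>, argument smiled : <t,e>; result t.
[red [smiled Paris]]: functor red : <t,e>, argument [smiled Paris] : t; result e.
[[laughs knows] [red [smiled Paris]]]: functor [laughs knows] : <e,<e,e>>, argument [red [smiled Paris]] : e; result <e,e>.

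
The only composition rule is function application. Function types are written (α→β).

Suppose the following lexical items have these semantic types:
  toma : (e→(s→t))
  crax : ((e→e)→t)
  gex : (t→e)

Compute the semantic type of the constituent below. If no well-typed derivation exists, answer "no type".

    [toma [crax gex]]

At [crax gex]: neither ((e→e)→t) nor (t→e) can take the other as argument; the node is ill-typed.

no type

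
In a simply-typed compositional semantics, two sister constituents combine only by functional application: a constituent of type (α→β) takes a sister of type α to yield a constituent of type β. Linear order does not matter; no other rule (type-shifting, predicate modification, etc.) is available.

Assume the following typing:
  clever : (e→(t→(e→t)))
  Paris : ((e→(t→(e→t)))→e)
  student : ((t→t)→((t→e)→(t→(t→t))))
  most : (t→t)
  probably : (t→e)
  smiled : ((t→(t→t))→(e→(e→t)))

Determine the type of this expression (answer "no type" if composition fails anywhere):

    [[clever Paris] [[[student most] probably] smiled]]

[clever Paris]: ((e→(t→(e→t)))→e) applied to (e→(t→(e→t))) yields e.
[student most]: ((t→t)→((t→e)→(t→(t→t)))) applied to (t→t) yields ((t→e)→(t→(t→t))).
[[student most] probably]: ((t→e)→(t→(t→t))) applied to (t→e) yields (t→(t→t)).
[[[student most] probably] smiled]: ((t→(t→t))→(e→(e→t))) applied to (t→(t→t)) yields (e→(e→t)).
[[clever Paris] [[[student most] probably] smiled]]: (e→(e→t)) applied to e yields (e→t).

(e→t)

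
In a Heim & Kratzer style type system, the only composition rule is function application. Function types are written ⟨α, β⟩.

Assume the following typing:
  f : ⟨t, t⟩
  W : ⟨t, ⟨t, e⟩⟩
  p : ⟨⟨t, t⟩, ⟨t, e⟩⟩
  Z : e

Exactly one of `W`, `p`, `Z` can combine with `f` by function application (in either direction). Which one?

p

W : ⟨t, ⟨t, e⟩⟩ — does not combine with f.
p — combines: p : ⟨⟨t, t⟩, ⟨t, e⟩⟩ takes f : ⟨t, t⟩ as argument, giving ⟨t, e⟩.
Z : e — does not combine with f.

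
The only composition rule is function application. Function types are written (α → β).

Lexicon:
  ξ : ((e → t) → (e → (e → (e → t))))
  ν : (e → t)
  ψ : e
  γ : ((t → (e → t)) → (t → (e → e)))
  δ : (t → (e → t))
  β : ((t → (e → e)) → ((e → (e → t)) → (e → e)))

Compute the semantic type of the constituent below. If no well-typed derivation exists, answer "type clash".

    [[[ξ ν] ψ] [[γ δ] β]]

(e → e)

[ξ ν]: functor ξ : ((e → t) → (e → (e → (e → t)))), argument ν : (e → t); result (e → (e → (e → t))).
[[ξ ν] ψ]: functor [ξ ν] : (e → (e → (e → t))), argument ψ : e; result (e → (e → t)).
[γ δ]: functor γ : ((t → (e → t)) → (t → (e → e))), argument δ : (t → (e → t)); result (t → (e → e)).
[[γ δ] β]: functor β : ((t → (e → e)) → ((e → (e → t)) → (e → e))), argument [γ δ] : (t → (e → e)); result ((e → (e → t)) → (e → e)).
[[[ξ ν] ψ] [[γ δ] β]]: functor [[γ δ] β] : ((e → (e → t)) → (e → e)), argument [[ξ ν] ψ] : (e → (e → t)); result (e → e).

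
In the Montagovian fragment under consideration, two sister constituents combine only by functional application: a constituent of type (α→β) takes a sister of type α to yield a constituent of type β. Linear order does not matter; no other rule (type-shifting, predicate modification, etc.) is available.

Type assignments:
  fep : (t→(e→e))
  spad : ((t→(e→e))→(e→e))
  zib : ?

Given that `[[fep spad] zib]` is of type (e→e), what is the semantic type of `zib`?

((e→e)→(e→e))

For [[fep spad] zib] to have type (e→e) with [fep spad] of type (e→e), zib must be the function: zib : ((e→e)→(e→e)).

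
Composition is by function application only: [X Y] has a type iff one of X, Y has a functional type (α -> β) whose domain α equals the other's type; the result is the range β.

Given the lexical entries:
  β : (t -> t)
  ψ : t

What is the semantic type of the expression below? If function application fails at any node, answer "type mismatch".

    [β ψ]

[β ψ]: (t -> t) applied to t yields t.

t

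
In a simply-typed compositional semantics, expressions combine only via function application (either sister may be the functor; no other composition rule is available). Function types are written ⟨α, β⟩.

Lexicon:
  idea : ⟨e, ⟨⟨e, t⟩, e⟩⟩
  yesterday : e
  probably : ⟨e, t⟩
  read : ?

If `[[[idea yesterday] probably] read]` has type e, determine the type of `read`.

⟨e, e⟩

At [[[idea yesterday] probably] read] (required: e): [[idea yesterday] probably] is e, which is not a function with range e; hence read is the functor — type ⟨e, e⟩.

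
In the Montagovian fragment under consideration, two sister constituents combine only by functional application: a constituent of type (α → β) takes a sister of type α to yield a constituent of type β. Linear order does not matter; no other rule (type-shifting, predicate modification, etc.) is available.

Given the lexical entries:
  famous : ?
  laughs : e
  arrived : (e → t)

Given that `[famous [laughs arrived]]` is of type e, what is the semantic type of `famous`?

For [famous [laughs arrived]] to have type e with [laughs arrived] of type t, famous must be the function: famous : (t → e).

(t → e)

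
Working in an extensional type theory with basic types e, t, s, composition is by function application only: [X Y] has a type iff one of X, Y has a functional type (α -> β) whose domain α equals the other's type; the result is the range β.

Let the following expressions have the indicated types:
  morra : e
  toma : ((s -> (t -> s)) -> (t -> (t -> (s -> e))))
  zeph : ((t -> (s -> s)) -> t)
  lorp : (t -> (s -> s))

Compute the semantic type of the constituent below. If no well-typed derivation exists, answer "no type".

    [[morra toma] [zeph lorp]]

At [morra toma]: neither e nor ((s -> (t -> s)) -> (t -> (t -> (s -> e)))) can take the other as argument; the node is ill-typed.

no type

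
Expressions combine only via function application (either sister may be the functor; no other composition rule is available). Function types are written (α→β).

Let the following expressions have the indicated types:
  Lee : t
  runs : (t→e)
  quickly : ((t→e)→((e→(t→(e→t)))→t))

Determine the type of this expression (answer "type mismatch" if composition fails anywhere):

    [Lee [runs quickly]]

type mismatch

[runs quickly] — quickly of type ((t→e)→((e→(t→(e→t)))→t)) combines with runs of type (t→e): type ((e→(t→(e→t)))→t).
At [Lee [runs quickly]]: neither t nor ((e→(t→(e→t)))→t) can take the other as argument; the node is ill-typed.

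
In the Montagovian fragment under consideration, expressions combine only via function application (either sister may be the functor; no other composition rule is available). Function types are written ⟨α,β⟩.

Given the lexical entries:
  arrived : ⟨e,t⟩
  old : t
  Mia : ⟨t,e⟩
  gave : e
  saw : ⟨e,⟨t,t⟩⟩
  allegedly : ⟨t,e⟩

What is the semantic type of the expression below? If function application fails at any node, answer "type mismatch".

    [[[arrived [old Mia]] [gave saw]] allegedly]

At [old Mia], Mia : ⟨t,e⟩ takes old : t, giving e.
At [arrived [old Mia]], arrived : ⟨e,t⟩ takes [old Mia] : e, giving t.
At [gave saw], saw : ⟨e,⟨t,t⟩⟩ takes gave : e, giving ⟨t,t⟩.
At [[arrived [old Mia]] [gave saw]], [gave saw] : ⟨t,t⟩ takes [arrived [old Mia]] : t, giving t.
At [[[arrived [old Mia]] [gave saw]] allegedly], allegedly : ⟨t,e⟩ takes [[arrived [old Mia]] [gave saw]] : t, giving e.

e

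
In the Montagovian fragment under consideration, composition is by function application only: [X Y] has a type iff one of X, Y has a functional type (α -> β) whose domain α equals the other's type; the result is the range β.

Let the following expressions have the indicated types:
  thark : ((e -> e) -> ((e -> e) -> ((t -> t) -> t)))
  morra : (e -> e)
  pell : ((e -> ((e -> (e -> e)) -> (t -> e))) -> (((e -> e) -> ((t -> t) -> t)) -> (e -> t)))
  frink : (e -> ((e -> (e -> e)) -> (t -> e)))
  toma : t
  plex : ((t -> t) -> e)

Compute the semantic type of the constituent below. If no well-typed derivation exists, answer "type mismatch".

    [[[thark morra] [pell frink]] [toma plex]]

[thark morra]: ((e -> e) -> ((e -> e) -> ((t -> t) -> t))) applied to (e -> e) yields ((e -> e) -> ((t -> t) -> t)).
[pell frink]: ((e -> ((e -> (e -> e)) -> (t -> e))) -> (((e -> e) -> ((t -> t) -> t)) -> (e -> t))) applied to (e -> ((e -> (e -> e)) -> (t -> e))) yields (((e -> e) -> ((t -> t) -> t)) -> (e -> t)).
[[thark morra] [pell frink]]: (((e -> e) -> ((t -> t) -> t)) -> (e -> t)) applied to ((e -> e) -> ((t -> t) -> t)) yields (e -> t).
[toma plex]: t and ((t -> t) -> e) cannot combine by function application — type clash.

type mismatch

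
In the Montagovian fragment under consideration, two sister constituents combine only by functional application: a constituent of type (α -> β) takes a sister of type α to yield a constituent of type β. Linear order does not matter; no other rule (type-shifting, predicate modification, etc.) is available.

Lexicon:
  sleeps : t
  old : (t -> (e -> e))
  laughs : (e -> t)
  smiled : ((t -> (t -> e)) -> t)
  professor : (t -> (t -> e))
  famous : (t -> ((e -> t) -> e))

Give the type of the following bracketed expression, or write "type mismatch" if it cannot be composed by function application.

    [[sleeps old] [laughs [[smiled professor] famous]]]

e

[sleeps old]: (t -> (e -> e)) applied to t yields (e -> e).
[smiled professor]: ((t -> (t -> e)) -> t) applied to (t -> (t -> e)) yields t.
[[smiled professor] famous]: (t -> ((e -> t) -> e)) applied to t yields ((e -> t) -> e).
[laughs [[smiled professor] famous]]: ((e -> t) -> e) applied to (e -> t) yields e.
[[sleeps old] [laughs [[smiled professor] famous]]]: (e -> e) applied to e yields e.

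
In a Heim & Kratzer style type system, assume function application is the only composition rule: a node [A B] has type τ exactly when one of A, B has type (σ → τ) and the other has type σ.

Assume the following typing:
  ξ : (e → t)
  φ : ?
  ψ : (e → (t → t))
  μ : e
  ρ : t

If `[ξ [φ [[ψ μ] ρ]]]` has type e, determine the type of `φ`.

For [ξ [φ [[ψ μ] ρ]]] to have type e with ξ of type (e → t), [φ [[ψ μ] ρ]] must be the function: [φ [[ψ μ] ρ]] : ((e → t) → e).
For [φ [[ψ μ] ρ]] to have type ((e → t) → e) with [[ψ μ] ρ] of type t, φ must be the function: φ : (t → ((e → t) → e)).

(t → ((e → t) → e))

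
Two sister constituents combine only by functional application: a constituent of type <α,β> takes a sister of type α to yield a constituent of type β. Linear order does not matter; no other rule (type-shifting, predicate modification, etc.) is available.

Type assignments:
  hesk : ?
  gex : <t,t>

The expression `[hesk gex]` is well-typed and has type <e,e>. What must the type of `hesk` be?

<<t,t>,<e,e>>

At [hesk gex] (required: <e,e>): gex is <t,t>, which is not a function with range <e,e>; hence hesk is the functor — type <<t,t>,<e,e>>.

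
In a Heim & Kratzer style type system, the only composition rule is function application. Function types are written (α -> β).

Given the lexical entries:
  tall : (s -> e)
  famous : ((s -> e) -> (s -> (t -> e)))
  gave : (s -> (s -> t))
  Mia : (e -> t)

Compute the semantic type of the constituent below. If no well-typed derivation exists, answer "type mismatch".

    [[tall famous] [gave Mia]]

type mismatch

At [tall famous], famous : ((s -> e) -> (s -> (t -> e))) takes tall : (s -> e), giving (s -> (t -> e)).
At [gave Mia]: neither (s -> (s -> t)) nor (e -> t) can take the other as argument; the node is ill-typed.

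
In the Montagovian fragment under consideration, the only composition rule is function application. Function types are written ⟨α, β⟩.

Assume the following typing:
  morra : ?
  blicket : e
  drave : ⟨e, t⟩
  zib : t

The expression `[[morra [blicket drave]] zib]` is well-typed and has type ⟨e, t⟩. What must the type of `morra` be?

⟨t, ⟨t, ⟨e, t⟩⟩⟩

[[morra [blicket drave]] zib] must have type ⟨e, t⟩. The sister zib has type t; that is not a function onto ⟨e, t⟩, so [morra [blicket drave]] must be the functor, of type ⟨t, ⟨e, t⟩⟩.
[morra [blicket drave]] must have type ⟨t, ⟨e, t⟩⟩. The sister [blicket drave] has type t; that is not a function onto ⟨t, ⟨e, t⟩⟩, so morra must be the functor, of type ⟨t, ⟨t, ⟨e, t⟩⟩⟩.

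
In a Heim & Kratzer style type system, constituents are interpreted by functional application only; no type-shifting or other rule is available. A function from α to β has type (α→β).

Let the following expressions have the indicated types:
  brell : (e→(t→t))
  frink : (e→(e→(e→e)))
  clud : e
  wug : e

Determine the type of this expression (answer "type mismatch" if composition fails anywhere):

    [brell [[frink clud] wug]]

[frink clud]: (e→(e→(e→e))) applied to e yields (e→(e→e)).
[[frink clud] wug]: (e→(e→e)) applied to e yields (e→e).
[brell [[frink clud] wug]]: (e→(t→t)) with (e→e) — neither is a function whose domain matches the other; composition fails here.

type mismatch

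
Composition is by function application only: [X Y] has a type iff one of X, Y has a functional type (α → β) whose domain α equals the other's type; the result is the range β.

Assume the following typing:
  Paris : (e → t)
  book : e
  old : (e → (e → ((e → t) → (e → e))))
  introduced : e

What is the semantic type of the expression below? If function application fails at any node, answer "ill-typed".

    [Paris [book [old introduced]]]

[old introduced] — old of type (e → (e → ((e → t) → (e → e)))) combines with introduced of type e: type (e → ((e → t) → (e → e))).
[book [old introduced]] — [old introduced] of type (e → ((e → t) → (e → e))) combines with book of type e: type ((e → t) → (e → e)).
[Paris [book [old introduced]]] — [book [old introduced]] of type ((e → t) → (e → e)) combines with Paris of type (e → t): type (e → e).

(e → e)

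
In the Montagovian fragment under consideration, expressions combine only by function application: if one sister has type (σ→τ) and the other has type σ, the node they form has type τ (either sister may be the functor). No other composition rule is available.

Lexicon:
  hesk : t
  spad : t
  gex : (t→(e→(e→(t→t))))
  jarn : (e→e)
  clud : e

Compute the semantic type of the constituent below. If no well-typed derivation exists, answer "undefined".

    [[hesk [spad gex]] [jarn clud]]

undefined

[spad gex]: functor gex : (t→(e→(e→(t→t)))), argument spad : t; result (e→(e→(t→t))).
[hesk [spad gex]]: t with (e→(e→(t→t))) — neither is a function whose domain matches the other; composition fails here.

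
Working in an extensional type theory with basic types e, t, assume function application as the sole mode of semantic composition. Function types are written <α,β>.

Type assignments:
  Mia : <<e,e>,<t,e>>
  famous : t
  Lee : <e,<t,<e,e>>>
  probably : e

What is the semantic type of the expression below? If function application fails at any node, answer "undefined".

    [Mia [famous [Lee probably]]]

<t,e>

[Lee probably]: functor Lee : <e,<t,<e,e>>>, argument probably : e; result <t,<e,e>>.
[famous [Lee probably]]: functor [Lee probably] : <t,<e,e>>, argument famous : t; result <e,e>.
[Mia [famous [Lee probably]]]: functor Mia : <<e,e>,<t,e>>, argument [famous [Lee probably]] : <e,e>; result <t,e>.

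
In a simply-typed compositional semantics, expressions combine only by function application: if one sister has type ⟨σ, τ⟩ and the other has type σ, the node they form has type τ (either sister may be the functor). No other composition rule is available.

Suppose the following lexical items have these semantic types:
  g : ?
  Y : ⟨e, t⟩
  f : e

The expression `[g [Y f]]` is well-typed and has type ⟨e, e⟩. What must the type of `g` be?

⟨t, ⟨e, e⟩⟩

[g [Y f]] must have type ⟨e, e⟩. The sister [Y f] has type t; that is not a function onto ⟨e, e⟩, so g must be the functor, of type ⟨t, ⟨e, e⟩⟩.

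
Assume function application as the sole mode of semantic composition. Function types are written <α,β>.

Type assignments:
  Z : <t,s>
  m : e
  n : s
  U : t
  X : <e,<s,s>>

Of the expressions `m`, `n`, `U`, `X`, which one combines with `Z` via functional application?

U

m : e — neither side's domain matches the other.
n : s — neither side's domain matches the other.
U — combines: Z : <t,s> takes U : t as argument, giving s.
X : <e,<s,s>> — neither side's domain matches the other.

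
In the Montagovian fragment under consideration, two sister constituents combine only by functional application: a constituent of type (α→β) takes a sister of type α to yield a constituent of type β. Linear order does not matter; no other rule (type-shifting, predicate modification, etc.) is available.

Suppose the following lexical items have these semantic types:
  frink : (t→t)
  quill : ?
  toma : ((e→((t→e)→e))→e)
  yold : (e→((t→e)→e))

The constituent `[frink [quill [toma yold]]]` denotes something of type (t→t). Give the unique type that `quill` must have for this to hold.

(e→((t→t)→(t→t)))

For [frink [quill [toma yold]]] to have type (t→t) with frink of type (t→t), [quill [toma yold]] must be the function: [quill [toma yold]] : ((t→t)→(t→t)).
For [quill [toma yold]] to have type ((t→t)→(t→t)) with [toma yold] of type e, quill must be the function: quill : (e→((t→t)→(t→t))).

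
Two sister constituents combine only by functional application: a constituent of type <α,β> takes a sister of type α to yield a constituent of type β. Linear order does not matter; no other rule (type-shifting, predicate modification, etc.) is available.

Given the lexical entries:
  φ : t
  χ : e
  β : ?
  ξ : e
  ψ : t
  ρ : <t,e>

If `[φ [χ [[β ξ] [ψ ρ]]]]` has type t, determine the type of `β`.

<e,<e,<e,<t,t>>>>

[φ [χ [[β ξ] [ψ ρ]]]] is required to be t. φ : t cannot yield t as functor, so [χ [[β ξ] [ψ ρ]]] : <t,t>.
[χ [[β ξ] [ψ ρ]]] is required to be <t,t>. χ : e cannot yield <t,t> as functor, so [[β ξ] [ψ ρ]] : <e,<t,t>>.
[[β ξ] [ψ ρ]] is required to be <e,<t,t>>. [ψ ρ] : e cannot yield <e,<t,t>> as functor, so [β ξ] : <e,<e,<t,t>>>.
[β ξ] is required to be <e,<e,<t,t>>>. ξ : e cannot yield <e,<e,<t,t>>> as functor, so β : <e,<e,<e,<t,t>>>>.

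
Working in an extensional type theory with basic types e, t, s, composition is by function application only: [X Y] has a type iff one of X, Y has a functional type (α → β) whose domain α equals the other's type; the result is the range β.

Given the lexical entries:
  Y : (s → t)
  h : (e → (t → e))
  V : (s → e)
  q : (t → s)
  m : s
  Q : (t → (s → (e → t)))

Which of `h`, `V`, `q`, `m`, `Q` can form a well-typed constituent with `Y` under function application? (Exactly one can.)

h : (e → (t → e)) — no; Y wants s, and h wants e.
V : (s → e) — no; Y wants s, and V wants s.
q : (t → s) — no; Y wants s, and q wants t.
m — combines: Y : (s → t) takes m : s as argument, giving t.
Q : (t → (s → (e → t))) — no; Y wants s, and Q wants t.

m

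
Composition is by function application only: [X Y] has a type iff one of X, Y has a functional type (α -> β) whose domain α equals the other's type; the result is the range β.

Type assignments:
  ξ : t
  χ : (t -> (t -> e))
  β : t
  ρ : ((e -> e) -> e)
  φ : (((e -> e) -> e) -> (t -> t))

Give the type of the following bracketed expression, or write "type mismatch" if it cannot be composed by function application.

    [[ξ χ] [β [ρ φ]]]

e

[ξ χ] — χ of type (t -> (t -> e)) combines with ξ of type t: type (t -> e).
[ρ φ] — φ of type (((e -> e) -> e) -> (t -> t)) combines with ρ of type ((e -> e) -> e): type (t -> t).
[β [ρ φ]] — [ρ φ] of type (t -> t) combines with β of type t: type t.
[[ξ χ] [β [ρ φ]]] — [ξ χ] of type (t -> e) combines with [β [ρ φ]] of type t: type e.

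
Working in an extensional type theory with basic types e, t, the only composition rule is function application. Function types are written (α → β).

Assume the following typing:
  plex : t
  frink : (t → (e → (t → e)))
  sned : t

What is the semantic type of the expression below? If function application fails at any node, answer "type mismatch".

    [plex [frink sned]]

[frink sned] — frink of type (t → (e → (t → e))) combines with sned of type t: type (e → (t → e)).
[plex [frink sned]]: t and (e → (t → e)) cannot combine by function application — type clash.

type mismatch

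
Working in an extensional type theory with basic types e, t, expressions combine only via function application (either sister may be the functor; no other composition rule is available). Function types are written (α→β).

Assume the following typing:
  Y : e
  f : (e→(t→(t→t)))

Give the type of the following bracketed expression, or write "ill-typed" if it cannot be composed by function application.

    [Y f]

(t→(t→t))

[Y f] — f of type (e→(t→(t→t))) combines with Y of type e: type (t→(t→t)).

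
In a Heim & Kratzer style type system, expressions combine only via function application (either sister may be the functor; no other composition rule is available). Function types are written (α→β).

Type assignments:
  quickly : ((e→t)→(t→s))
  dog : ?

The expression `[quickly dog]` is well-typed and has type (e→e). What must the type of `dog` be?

(((e→t)→(t→s))→(e→e))

[quickly dog] is required to be (e→e). quickly : ((e→t)→(t→s)) cannot yield (e→e) as functor, so dog : (((e→t)→(t→s))→(e→e)).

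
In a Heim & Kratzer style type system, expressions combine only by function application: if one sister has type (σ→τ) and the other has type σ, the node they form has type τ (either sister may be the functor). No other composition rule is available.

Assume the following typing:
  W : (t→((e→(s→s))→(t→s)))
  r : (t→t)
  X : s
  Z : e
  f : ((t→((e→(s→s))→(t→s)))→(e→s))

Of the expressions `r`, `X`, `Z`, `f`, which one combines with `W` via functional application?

r : (t→t) — does not combine with W.
X : s — does not combine with W.
Z : e — does not combine with W.
f — combines: f : ((t→((e→(s→s))→(t→s)))→(e→s)) takes W : (t→((e→(s→s))→(t→s))) as argument, giving (e→s).

f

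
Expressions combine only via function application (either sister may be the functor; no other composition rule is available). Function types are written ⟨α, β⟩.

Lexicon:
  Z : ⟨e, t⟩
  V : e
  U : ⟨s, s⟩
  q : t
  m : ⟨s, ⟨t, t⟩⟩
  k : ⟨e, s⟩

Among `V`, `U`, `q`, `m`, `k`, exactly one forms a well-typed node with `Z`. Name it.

V — combines: Z : ⟨e, t⟩ takes V : e as argument, giving t.
U : ⟨s, s⟩ — no; Z wants e, and U wants s.
q : t — no; Z wants e, and q wants nothing (atomic).
m : ⟨s, ⟨t, t⟩⟩ — no; Z wants e, and m wants s.
k : ⟨e, s⟩ — no; Z wants e, and k wants e.

V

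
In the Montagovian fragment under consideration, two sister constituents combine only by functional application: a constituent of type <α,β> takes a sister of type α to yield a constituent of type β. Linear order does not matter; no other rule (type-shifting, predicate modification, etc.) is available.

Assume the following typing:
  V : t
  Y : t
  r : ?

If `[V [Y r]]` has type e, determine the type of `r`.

[V [Y r]] is required to be e. V : t cannot yield e as functor, so [Y r] : <t,e>.
[Y r] is required to be <t,e>. Y : t cannot yield <t,e> as functor, so r : <t,<t,e>>.

<t,<t,e>>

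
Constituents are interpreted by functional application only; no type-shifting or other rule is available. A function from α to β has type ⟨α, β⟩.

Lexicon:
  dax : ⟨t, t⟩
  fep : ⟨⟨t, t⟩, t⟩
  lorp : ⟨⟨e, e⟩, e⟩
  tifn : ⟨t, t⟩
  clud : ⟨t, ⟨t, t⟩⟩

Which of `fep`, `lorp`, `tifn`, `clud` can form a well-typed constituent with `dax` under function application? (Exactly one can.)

fep

fep — combines: fep : ⟨⟨t, t⟩, t⟩ takes dax : ⟨t, t⟩ as argument, giving t.
lorp : ⟨⟨e, e⟩, e⟩ — does not combine with dax.
tifn : ⟨t, t⟩ — does not combine with dax.
clud : ⟨t, ⟨t, t⟩⟩ — does not combine with dax.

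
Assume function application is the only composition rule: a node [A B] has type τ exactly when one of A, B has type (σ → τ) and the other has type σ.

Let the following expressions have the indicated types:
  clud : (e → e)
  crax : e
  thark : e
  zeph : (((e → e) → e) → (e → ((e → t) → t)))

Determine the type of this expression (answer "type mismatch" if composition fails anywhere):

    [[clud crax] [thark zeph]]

[clud crax] — clud of type (e → e) combines with crax of type e: type e.
[thark zeph]: e with (((e → e) → e) → (e → ((e → t) → t))) — neither is a function whose domain matches the other; composition fails here.

type mismatch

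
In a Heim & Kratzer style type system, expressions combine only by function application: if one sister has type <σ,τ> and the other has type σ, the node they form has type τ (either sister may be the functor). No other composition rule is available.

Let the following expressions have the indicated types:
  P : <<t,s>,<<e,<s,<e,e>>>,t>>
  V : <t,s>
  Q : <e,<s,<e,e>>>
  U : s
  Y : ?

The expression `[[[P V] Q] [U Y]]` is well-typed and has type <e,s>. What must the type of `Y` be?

For [[[P V] Q] [U Y]] to have type <e,s> with [[P V] Q] of type t, [U Y] must be the function: [U Y] : <t,<e,s>>.
For [U Y] to have type <t,<e,s>> with U of type s, Y must be the function: Y : <s,<t,<e,s>>>.

<s,<t,<e,s>>>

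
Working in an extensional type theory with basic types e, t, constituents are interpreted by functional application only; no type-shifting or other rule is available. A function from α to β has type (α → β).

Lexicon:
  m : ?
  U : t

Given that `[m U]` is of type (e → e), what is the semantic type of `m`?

(t → (e → e))

At [m U] (required: (e → e)): U is t, which is not a function with range (e → e); hence m is the functor — type (t → (e → e)).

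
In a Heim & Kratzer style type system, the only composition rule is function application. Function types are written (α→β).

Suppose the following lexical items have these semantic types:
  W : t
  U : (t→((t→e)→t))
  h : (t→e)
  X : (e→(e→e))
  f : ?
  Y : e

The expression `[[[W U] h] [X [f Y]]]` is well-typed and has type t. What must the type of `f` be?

[[[W U] h] [X [f Y]]] must have type t. The sister [[W U] h] has type t; that is not a function onto t, so [X [f Y]] must be the functor, of type (t→t).
[X [f Y]] must have type (t→t). The sister X has type (e→(e→e)); that is not a function onto (t→t), so [f Y] must be the functor, of type ((e→(e→e))→(t→t)).
[f Y] must have type ((e→(e→e))→(t→t)). The sister Y has type e; that is not a function onto ((e→(e→e))→(t→t)), so f must be the functor, of type (e→((e→(e→e))→(t→t))).

(e→((e→(e→e))→(t→t)))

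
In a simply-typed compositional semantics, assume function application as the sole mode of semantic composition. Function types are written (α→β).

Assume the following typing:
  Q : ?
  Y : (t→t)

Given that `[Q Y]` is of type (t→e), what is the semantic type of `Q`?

For [Q Y] to have type (t→e) with Y of type (t→t), Q must be the function: Q : ((t→t)→(t→e)).

((t→t)→(t→e))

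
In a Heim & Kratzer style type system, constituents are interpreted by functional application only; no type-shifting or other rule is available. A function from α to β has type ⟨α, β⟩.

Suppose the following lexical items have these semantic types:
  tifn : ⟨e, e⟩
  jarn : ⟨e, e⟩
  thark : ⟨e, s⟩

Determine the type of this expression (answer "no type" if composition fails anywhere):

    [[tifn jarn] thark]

[tifn jarn]: ⟨e, e⟩ with ⟨e, e⟩ — neither is a function whose domain matches the other; composition fails here.

no type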